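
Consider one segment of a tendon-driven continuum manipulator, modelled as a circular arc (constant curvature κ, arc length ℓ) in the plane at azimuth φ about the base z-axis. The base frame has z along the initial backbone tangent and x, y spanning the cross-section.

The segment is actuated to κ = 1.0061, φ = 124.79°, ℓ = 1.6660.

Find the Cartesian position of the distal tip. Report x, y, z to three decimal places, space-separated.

θ = κ·ℓ = 1.0061 × 1.6660 = 1.67616 rad
ρ = (1 − cos θ)/κ = (1 − -0.10517)/1.0061 = 1.09847
z = sin θ / κ = 0.99445/1.0061 = 0.98842
x = ρ cos φ = 1.09847 × cos(124.79°) = -0.62675
y = ρ sin φ = 1.09847 × sin(124.79°) = 0.90212

-0.627 0.902 0.988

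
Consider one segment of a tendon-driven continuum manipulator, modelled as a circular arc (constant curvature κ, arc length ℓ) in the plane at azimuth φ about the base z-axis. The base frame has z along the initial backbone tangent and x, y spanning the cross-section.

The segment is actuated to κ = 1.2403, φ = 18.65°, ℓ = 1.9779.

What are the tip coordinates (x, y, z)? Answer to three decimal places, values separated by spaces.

1.354 0.457 0.512

θ = κ·ℓ = 1.2403 × 1.9779 = 2.45319 rad
ρ = (1 − cos θ)/κ = (1 − -0.77226)/1.2403 = 1.42890
z = sin θ / κ = 0.63530/1.2403 = 0.51222
x = ρ cos φ = 1.42890 × cos(18.65°) = 1.35387
y = ρ sin φ = 1.42890 × sin(18.65°) = 0.45694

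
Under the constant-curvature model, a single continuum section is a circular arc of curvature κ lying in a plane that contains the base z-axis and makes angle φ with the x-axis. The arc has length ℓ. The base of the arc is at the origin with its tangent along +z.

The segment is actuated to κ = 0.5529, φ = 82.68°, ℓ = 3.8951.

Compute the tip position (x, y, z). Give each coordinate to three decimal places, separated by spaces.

θ = κ·ℓ = 0.5529 × 3.8951 = 2.15360 rad
ρ = (1 − cos θ)/κ = (1 − -0.55037)/0.5529 = 2.80407
z = sin θ / κ = 0.83492/0.5529 = 1.51008
x = ρ cos φ = 2.80407 × cos(82.68°) = 0.35727
y = ρ sin φ = 2.80407 × sin(82.68°) = 2.78121

0.357 2.781 1.510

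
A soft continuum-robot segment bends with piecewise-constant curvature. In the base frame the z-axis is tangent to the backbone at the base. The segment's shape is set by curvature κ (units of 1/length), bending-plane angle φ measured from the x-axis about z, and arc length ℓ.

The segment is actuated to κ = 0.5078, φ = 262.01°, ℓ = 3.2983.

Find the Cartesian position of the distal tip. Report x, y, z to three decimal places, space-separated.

-0.302 -2.153 1.959

θ = κ·ℓ = 0.5078 × 3.2983 = 1.67488 rad
ρ = (1 − cos θ)/κ = (1 − -0.10389)/0.5078 = 2.17387
z = sin θ / κ = 0.99459/0.5078 = 1.95862
x = ρ cos φ = 2.17387 × cos(262.01°) = -0.30217
y = ρ sin φ = 2.17387 × sin(262.01°) = -2.15277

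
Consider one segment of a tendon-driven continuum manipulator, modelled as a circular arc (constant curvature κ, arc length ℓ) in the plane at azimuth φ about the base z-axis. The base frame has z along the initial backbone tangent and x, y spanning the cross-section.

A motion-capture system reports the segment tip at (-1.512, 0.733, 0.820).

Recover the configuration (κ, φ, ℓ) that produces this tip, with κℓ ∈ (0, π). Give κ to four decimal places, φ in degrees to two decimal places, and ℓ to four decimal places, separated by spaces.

0.9613 154.14 2.3235

ρ = √(x²+y²) = √(-1.512² + 0.733²) = 1.68031
φ = atan2(y, x) mod 360° = atan2(0.733, -1.512) = 154.1364°
|p|² = ρ² + z² = 1.68031² + 0.820² = 3.49583
κ = 2ρ / |p|² = 2×1.68031 / 3.49583 = 0.96132
θ = 2·atan2(ρ, z) = 2·atan2(1.68031, 0.820) = 2.23358 rad
ℓ = θ/κ = 2.23358/0.96132 = 2.32345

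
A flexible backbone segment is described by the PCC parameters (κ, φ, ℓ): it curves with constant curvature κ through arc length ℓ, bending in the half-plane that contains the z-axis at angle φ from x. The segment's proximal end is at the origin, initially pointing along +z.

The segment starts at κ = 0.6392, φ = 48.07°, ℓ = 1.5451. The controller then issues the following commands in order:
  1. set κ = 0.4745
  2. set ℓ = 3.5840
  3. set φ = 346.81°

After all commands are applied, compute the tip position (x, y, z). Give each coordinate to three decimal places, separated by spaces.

initial: κ=0.6392, φ=48.07°, ℓ=1.5451
cmd 1: set κ=0.4745 → (κ,φ,ℓ)=(0.4745,48.07°,1.5451) → tip=(0.3618,0.4028,1.4104)
cmd 2: set ℓ=3.5840 → (κ,φ,ℓ)=(0.4745,48.07°,3.5840) → tip=(1.5906,1.7708,2.0897)
cmd 3: set φ=346.81° → (κ,φ,ℓ)=(0.4745,346.81°,3.5840) → tip=(2.3175,-0.5431,2.0897)

2.317 -0.543 2.090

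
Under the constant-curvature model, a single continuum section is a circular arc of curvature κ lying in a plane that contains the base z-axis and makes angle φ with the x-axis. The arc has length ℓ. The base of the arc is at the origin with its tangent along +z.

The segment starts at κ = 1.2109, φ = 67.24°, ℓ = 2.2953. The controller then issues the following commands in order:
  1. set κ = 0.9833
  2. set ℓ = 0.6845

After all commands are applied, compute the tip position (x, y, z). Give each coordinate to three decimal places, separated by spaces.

0.086 0.205 0.634

initial: κ=1.2109, φ=67.24°, ℓ=2.2953
cmd 1: set κ=0.9833 → (κ,φ,ℓ)=(0.9833,67.24°,2.2953) → tip=(0.6427,1.5320,0.7868)
cmd 2: set ℓ=0.6845 → (κ,φ,ℓ)=(0.9833,67.24°,0.6845) → tip=(0.0858,0.2045,0.6340)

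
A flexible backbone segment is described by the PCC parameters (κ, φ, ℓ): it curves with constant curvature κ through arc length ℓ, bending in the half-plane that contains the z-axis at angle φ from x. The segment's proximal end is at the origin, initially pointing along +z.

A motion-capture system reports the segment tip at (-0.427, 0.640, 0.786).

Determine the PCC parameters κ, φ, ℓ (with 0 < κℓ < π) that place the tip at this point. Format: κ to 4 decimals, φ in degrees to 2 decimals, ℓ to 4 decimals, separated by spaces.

ρ = √(x²+y²) = √(-0.427² + 0.640²) = 0.76937
φ = atan2(y, x) mod 360° = atan2(0.640, -0.427) = 123.7107°
|p|² = ρ² + z² = 0.76937² + 0.786² = 1.20973
κ = 2ρ / |p|² = 2×0.76937 / 1.20973 = 1.27197
θ = 2·atan2(ρ, z) = 2·atan2(0.76937, 0.786) = 1.54941 rad
ℓ = θ/κ = 1.54941/1.27197 = 1.21812

1.2720 123.71 1.2181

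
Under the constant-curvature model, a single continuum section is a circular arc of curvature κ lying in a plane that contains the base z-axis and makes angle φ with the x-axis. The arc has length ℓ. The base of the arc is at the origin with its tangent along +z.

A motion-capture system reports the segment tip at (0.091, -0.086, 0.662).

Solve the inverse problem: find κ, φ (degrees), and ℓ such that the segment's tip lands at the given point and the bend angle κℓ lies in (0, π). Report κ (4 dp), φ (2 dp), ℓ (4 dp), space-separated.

0.5517 316.62 0.6777

ρ = √(x²+y²) = √(0.091² + -0.086²) = 0.12521
φ = atan2(y, x) mod 360° = atan2(-0.086, 0.091) = 316.6181°
|p|² = ρ² + z² = 0.12521² + 0.662² = 0.45392
κ = 2ρ / |p|² = 2×0.12521 / 0.45392 = 0.55167
θ = 2·atan2(ρ, z) = 2·atan2(0.12521, 0.662) = 0.37386 rad
ℓ = θ/κ = 0.37386/0.55167 = 0.67768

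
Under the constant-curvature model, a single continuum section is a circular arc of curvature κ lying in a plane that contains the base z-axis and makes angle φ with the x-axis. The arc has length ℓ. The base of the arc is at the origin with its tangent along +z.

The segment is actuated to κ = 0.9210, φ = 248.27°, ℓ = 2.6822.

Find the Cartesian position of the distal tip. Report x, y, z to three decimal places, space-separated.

-0.717 -1.798 0.675

θ = κ·ℓ = 0.9210 × 2.6822 = 2.47031 rad
ρ = (1 − cos θ)/κ = (1 − -0.78302)/0.9210 = 1.93596
z = sin θ / κ = 0.62199/0.9210 = 0.67535
x = ρ cos φ = 1.93596 × cos(248.27°) = -0.71676
y = ρ sin φ = 1.93596 × sin(248.27°) = -1.79839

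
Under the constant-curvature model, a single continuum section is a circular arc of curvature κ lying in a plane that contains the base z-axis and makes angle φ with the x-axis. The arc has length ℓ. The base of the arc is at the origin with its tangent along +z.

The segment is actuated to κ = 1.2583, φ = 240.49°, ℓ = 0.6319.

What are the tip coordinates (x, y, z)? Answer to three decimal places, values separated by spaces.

-0.117 -0.207 0.567

θ = κ·ℓ = 1.2583 × 0.6319 = 0.79512 rad
ρ = (1 − cos θ)/κ = (1 − 0.70020)/1.2583 = 0.23826
z = sin θ / κ = 0.71395/1.2583 = 0.56739
x = ρ cos φ = 0.23826 × cos(240.49°) = -0.11736
y = ρ sin φ = 0.23826 × sin(240.49°) = -0.20735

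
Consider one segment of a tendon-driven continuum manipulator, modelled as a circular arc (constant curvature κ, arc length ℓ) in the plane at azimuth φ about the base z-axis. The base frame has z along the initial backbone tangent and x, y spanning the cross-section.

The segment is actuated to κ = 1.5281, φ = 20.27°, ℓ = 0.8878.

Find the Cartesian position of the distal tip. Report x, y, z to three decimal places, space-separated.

0.483 0.179 0.639

θ = κ·ℓ = 1.5281 × 0.8878 = 1.35665 rad
ρ = (1 − cos θ)/κ = (1 − 0.21252)/1.5281 = 0.51534
z = sin θ / κ = 0.97716/1.5281 = 0.63946
x = ρ cos φ = 0.51534 × cos(20.27°) = 0.48342
y = ρ sin φ = 0.51534 × sin(20.27°) = 0.17854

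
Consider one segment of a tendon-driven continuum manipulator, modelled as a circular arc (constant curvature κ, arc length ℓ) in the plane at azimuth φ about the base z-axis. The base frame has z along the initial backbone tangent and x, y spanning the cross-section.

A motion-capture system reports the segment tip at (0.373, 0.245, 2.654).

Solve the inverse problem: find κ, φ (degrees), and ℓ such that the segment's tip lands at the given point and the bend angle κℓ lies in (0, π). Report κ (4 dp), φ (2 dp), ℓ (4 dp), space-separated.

ρ = √(x²+y²) = √(0.373² + 0.245²) = 0.44627
φ = atan2(y, x) mod 360° = atan2(0.245, 0.373) = 33.2984°
|p|² = ρ² + z² = 0.44627² + 2.654² = 7.24287
κ = 2ρ / |p|² = 2×0.44627 / 7.24287 = 0.12323
θ = 2·atan2(ρ, z) = 2·atan2(0.44627, 2.654) = 0.33318 rad
ℓ = θ/κ = 0.33318/0.12323 = 2.70375

0.1232 33.30 2.7037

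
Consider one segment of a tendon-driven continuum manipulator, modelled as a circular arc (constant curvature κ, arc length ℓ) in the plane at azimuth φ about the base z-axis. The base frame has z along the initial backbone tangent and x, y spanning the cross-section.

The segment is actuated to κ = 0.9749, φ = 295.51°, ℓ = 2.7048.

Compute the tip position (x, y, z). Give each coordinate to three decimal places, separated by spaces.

0.828 -1.736 0.496

θ = κ·ℓ = 0.9749 × 2.7048 = 2.63691 rad
ρ = (1 − cos θ)/κ = (1 − -0.87533)/0.9749 = 1.92361
z = sin θ / κ = 0.48353/0.9749 = 0.49598
x = ρ cos φ = 1.92361 × cos(295.51°) = 0.82844
y = ρ sin φ = 1.92361 × sin(295.51°) = -1.73608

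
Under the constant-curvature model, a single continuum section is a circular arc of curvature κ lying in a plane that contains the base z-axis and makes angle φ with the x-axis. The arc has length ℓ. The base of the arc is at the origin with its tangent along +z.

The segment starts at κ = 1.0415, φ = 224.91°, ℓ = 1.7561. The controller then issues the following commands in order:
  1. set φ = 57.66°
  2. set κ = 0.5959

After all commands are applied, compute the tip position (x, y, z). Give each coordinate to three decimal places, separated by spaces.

initial: κ=1.0415, φ=224.91°, ℓ=1.7561
cmd 1: set φ=57.66° → (κ,φ,ℓ)=(1.0415,57.66°,1.7561) → tip=(0.6448,1.0183,0.9283)
cmd 2: set κ=0.5959 → (κ,φ,ℓ)=(0.5959,57.66°,1.7561) → tip=(0.4483,0.7080,1.4527)

0.448 0.708 1.453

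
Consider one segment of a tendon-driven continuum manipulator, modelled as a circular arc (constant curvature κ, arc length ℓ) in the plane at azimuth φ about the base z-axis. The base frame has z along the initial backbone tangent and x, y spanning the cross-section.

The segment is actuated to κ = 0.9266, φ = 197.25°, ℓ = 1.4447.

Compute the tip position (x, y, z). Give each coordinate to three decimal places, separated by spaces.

-0.794 -0.246 1.050

θ = κ·ℓ = 0.9266 × 1.4447 = 1.33866 rad
ρ = (1 − cos θ)/κ = (1 − 0.23006)/0.9266 = 0.83093
z = sin θ / κ = 0.97318/0.9266 = 1.05027
x = ρ cos φ = 0.83093 × cos(197.25°) = -0.79356
y = ρ sin φ = 0.83093 × sin(197.25°) = -0.24641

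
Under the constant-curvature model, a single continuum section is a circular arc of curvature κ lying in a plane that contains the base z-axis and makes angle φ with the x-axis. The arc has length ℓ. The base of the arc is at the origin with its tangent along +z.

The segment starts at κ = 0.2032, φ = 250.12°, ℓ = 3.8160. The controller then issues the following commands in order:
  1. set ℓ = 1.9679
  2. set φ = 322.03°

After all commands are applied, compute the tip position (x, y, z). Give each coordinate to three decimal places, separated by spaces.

0.306 -0.239 1.916

initial: κ=0.2032, φ=250.12°, ℓ=3.8160
cmd 1: set ℓ=1.9679 → (κ,φ,ℓ)=(0.2032,250.12°,1.9679) → tip=(-0.1320,-0.3651,1.9159)
cmd 2: set φ=322.03° → (κ,φ,ℓ)=(0.2032,322.03°,1.9679) → tip=(0.3061,-0.2389,1.9159)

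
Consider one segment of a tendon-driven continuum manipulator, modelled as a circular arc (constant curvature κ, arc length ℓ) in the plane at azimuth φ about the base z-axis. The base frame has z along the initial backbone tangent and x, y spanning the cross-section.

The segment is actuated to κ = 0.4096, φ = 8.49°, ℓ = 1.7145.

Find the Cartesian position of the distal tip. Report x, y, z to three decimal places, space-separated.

0.571 0.085 1.577

θ = κ·ℓ = 0.4096 × 1.7145 = 0.70226 rad
ρ = (1 − cos θ)/κ = (1 − 0.76338)/0.4096 = 0.57767
z = sin θ / κ = 0.64594/0.4096 = 1.57701
x = ρ cos φ = 0.57767 × cos(8.49°) = 0.57134
y = ρ sin φ = 0.57767 × sin(8.49°) = 0.08529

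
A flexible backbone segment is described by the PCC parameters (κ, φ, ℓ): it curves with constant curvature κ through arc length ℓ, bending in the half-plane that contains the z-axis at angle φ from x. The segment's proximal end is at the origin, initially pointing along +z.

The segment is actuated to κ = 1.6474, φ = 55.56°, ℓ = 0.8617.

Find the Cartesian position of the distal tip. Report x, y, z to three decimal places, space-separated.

0.292 0.425 0.600

θ = κ·ℓ = 1.6474 × 0.8617 = 1.41956 rad
ρ = (1 − cos θ)/κ = (1 − 0.15066)/1.6474 = 0.51557
z = sin θ / κ = 0.98859/1.6474 = 0.60009
x = ρ cos φ = 0.51557 × cos(55.56°) = 0.29157
y = ρ sin φ = 0.51557 × sin(55.56°) = 0.42520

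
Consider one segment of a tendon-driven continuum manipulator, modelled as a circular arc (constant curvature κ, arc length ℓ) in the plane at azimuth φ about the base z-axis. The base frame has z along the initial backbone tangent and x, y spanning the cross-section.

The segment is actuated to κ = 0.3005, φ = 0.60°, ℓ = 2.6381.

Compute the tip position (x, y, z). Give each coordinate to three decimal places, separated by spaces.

θ = κ·ℓ = 0.3005 × 2.6381 = 0.79275 rad
ρ = (1 − cos θ)/κ = (1 − 0.70189)/0.3005 = 0.99205
z = sin θ / κ = 0.71229/0.3005 = 2.37033
x = ρ cos φ = 0.99205 × cos(0.60°) = 0.99199
y = ρ sin φ = 0.99205 × sin(0.60°) = 0.01039

0.992 0.010 2.370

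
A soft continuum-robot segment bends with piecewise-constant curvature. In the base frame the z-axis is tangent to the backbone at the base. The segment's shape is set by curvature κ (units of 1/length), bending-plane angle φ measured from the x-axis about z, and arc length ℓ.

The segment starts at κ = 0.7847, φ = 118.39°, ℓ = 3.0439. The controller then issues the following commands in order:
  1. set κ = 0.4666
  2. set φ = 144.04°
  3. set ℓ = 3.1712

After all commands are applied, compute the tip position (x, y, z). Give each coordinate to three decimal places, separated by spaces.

-1.577 1.144 2.134

initial: κ=0.7847, φ=118.39°, ℓ=3.0439
cmd 1: set κ=0.4666 → (κ,φ,ℓ)=(0.4666,118.39°,3.0439) → tip=(-0.8662,1.6027,2.1189)
cmd 2: set φ=144.04° → (κ,φ,ℓ)=(0.4666,144.04°,3.0439) → tip=(-1.4746,1.0698,2.1189)
cmd 3: set ℓ=3.1712 → (κ,φ,ℓ)=(0.4666,144.04°,3.1712) → tip=(-1.5769,1.1440,2.1343)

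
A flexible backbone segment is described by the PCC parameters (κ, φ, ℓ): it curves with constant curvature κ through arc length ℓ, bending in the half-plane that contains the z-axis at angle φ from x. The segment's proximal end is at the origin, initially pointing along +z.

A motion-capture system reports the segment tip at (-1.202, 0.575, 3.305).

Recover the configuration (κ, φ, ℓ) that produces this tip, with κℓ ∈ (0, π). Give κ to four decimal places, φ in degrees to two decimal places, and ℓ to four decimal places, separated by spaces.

0.2099 154.43 3.6522

ρ = √(x²+y²) = √(-1.202² + 0.575²) = 1.33245
φ = atan2(y, x) mod 360° = atan2(0.575, -1.202) = 154.4350°
|p|² = ρ² + z² = 1.33245² + 3.305² = 12.69845
κ = 2ρ / |p|² = 2×1.33245 / 12.69845 = 0.20986
θ = 2·atan2(ρ, z) = 2·atan2(1.33245, 3.305) = 0.76646 rad
ℓ = θ/κ = 0.76646/0.20986 = 3.65223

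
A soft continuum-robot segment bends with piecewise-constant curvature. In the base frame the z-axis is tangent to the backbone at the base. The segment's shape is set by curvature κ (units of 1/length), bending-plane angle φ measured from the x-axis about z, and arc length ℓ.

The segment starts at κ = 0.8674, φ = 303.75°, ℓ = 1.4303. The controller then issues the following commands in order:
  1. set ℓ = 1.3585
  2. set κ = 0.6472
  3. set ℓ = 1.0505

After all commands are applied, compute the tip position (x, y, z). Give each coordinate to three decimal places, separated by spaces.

initial: κ=0.8674, φ=303.75°, ℓ=1.4303
cmd 1: set ℓ=1.3585 → (κ,φ,ℓ)=(0.8674,303.75°,1.3585) → tip=(0.3955,-0.5920,1.0652)
cmd 2: set κ=0.6472 → (κ,φ,ℓ)=(0.6472,303.75°,1.3585) → tip=(0.3110,-0.4654,1.1901)
cmd 3: set ℓ=1.0505 → (κ,φ,ℓ)=(0.6472,303.75°,1.0505) → tip=(0.1909,-0.2857,0.9714)

0.191 -0.286 0.971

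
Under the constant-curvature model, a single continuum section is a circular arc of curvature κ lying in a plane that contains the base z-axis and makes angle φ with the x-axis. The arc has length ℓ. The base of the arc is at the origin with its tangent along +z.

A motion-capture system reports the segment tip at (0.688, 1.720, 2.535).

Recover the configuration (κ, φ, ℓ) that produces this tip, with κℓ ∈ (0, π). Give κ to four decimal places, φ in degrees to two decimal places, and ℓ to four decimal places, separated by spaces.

0.3758 68.20 3.3583

ρ = √(x²+y²) = √(0.688² + 1.720²) = 1.85250
φ = atan2(y, x) mod 360° = atan2(1.720, 0.688) = 68.1986°
|p|² = ρ² + z² = 1.85250² + 2.535² = 9.85797
κ = 2ρ / |p|² = 2×1.85250 / 9.85797 = 0.37584
θ = 2·atan2(ρ, z) = 2·atan2(1.85250, 2.535) = 1.26216 rad
ℓ = θ/κ = 1.26216/0.37584 = 3.35825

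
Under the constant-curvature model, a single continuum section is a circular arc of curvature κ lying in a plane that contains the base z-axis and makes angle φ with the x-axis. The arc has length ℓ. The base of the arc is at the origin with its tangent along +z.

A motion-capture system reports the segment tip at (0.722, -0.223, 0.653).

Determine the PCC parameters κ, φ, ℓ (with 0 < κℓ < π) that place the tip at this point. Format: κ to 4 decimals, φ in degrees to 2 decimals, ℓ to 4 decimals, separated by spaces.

1.5152 342.84 1.1327

ρ = √(x²+y²) = √(0.722² + -0.223²) = 0.75565
φ = atan2(y, x) mod 360° = atan2(-0.223, 0.722) = 342.8360°
|p|² = ρ² + z² = 0.75565² + 0.653² = 0.99742
κ = 2ρ / |p|² = 2×0.75565 / 0.99742 = 1.51521
θ = 2·atan2(ρ, z) = 2·atan2(0.75565, 0.653) = 1.71629 rad
ℓ = θ/κ = 1.71629/1.51521 = 1.13270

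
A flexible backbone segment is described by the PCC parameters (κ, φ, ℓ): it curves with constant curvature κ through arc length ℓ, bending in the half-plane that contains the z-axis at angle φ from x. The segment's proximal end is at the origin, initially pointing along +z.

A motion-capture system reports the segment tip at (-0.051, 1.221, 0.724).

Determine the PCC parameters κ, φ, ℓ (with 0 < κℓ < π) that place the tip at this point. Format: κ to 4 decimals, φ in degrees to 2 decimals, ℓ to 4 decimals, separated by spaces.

ρ = √(x²+y²) = √(-0.051² + 1.221²) = 1.22206
φ = atan2(y, x) mod 360° = atan2(1.221, -0.051) = 92.3918°
|p|² = ρ² + z² = 1.22206² + 0.724² = 2.01762
κ = 2ρ / |p|² = 2×1.22206 / 2.01762 = 1.21139
θ = 2·atan2(ρ, z) = 2·atan2(1.22206, 0.724) = 2.07191 rad
ℓ = θ/κ = 2.07191/1.21139 = 1.71035

1.2114 92.39 1.7104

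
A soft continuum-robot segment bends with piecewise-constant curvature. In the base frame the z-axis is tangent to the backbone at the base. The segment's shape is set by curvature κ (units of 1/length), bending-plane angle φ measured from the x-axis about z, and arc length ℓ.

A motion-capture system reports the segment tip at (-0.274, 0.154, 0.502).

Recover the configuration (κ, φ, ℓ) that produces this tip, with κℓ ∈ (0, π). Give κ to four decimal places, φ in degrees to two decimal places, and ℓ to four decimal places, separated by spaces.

1.7920 150.66 0.6243

ρ = √(x²+y²) = √(-0.274² + 0.154²) = 0.31431
φ = atan2(y, x) mod 360° = atan2(0.154, -0.274) = 150.6621°
|p|² = ρ² + z² = 0.31431² + 0.502² = 0.35080
κ = 2ρ / |p|² = 2×0.31431 / 0.35080 = 1.79199
θ = 2·atan2(ρ, z) = 2·atan2(0.31431, 0.502) = 1.11881 rad
ℓ = θ/κ = 1.11881/1.79199 = 0.62434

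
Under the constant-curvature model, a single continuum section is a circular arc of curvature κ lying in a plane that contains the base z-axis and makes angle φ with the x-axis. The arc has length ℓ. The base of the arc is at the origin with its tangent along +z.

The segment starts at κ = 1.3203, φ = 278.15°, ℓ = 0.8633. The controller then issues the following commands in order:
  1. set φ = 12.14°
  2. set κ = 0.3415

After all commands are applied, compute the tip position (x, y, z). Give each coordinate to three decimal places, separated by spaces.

0.124 0.027 0.851

initial: κ=1.3203, φ=278.15°, ℓ=0.8633
cmd 1: set φ=12.14° → (κ,φ,ℓ)=(1.3203,12.14°,0.8633) → tip=(0.4311,0.0927,0.6881)
cmd 2: set κ=0.3415 → (κ,φ,ℓ)=(0.3415,12.14°,0.8633) → tip=(0.1235,0.0266,0.8508)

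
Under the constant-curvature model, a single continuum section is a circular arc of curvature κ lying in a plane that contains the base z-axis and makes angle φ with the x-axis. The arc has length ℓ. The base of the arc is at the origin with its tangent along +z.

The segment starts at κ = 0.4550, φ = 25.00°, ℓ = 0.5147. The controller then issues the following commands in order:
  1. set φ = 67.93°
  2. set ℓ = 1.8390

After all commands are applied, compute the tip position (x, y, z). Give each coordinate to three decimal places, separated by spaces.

0.273 0.672 1.632

initial: κ=0.4550, φ=25.00°, ℓ=0.5147
cmd 1: set φ=67.93° → (κ,φ,ℓ)=(0.4550,67.93°,0.5147) → tip=(0.0225,0.0556,0.5100)
cmd 2: set ℓ=1.8390 → (κ,φ,ℓ)=(0.4550,67.93°,1.8390) → tip=(0.2726,0.6724,1.6318)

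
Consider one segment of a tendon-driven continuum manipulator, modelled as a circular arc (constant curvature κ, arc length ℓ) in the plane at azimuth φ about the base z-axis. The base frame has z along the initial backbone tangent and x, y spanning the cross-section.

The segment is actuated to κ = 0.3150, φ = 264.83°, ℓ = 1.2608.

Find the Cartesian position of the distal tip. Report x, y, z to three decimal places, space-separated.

-0.022 -0.246 1.228

θ = κ·ℓ = 0.3150 × 1.2608 = 0.39715 rad
ρ = (1 − cos θ)/κ = (1 − 0.92217)/0.3150 = 0.24709
z = sin θ / κ = 0.38679/0.3150 = 1.22792
x = ρ cos φ = 0.24709 × cos(264.83°) = -0.02227
y = ρ sin φ = 0.24709 × sin(264.83°) = -0.24609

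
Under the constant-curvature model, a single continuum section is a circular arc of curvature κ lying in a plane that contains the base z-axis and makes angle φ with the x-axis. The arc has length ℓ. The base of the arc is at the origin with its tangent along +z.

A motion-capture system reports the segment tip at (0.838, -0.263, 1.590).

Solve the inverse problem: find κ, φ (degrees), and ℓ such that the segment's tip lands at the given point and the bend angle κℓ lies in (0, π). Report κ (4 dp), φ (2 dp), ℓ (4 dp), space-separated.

0.5324 342.58 1.8959

ρ = √(x²+y²) = √(0.838² + -0.263²) = 0.87830
φ = atan2(y, x) mod 360° = atan2(-0.263, 0.838) = 342.5759°
|p|² = ρ² + z² = 0.87830² + 1.590² = 3.29951
κ = 2ρ / |p|² = 2×0.87830 / 3.29951 = 0.53238
θ = 2·atan2(ρ, z) = 2·atan2(0.87830, 1.590) = 1.00935 rad
ℓ = θ/κ = 1.00935/0.53238 = 1.89592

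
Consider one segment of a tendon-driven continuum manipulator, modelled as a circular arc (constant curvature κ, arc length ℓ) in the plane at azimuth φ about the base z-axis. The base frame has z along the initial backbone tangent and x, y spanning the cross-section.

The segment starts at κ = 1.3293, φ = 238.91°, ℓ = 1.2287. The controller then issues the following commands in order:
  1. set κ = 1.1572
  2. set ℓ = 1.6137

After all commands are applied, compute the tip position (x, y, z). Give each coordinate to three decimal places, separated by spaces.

initial: κ=1.3293, φ=238.91°, ℓ=1.2287
cmd 1: set κ=1.1572 → (κ,φ,ℓ)=(1.1572,238.91°,1.2287) → tip=(-0.3800,-0.6302,0.8546)
cmd 2: set ℓ=1.6137 → (κ,φ,ℓ)=(1.1572,238.91°,1.6137) → tip=(-0.5766,-0.9563,0.8264)

-0.577 -0.956 0.826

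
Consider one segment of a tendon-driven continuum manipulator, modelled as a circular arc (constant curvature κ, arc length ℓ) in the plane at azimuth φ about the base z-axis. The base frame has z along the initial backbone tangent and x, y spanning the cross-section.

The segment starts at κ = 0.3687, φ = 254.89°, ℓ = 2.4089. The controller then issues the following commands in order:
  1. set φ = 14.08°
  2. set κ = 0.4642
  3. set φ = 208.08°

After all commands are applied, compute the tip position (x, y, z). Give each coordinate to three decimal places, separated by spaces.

initial: κ=0.3687, φ=254.89°, ℓ=2.4089
cmd 1: set φ=14.08° → (κ,φ,ℓ)=(0.3687,14.08°,2.4089) → tip=(0.9712,0.2436,2.1045)
cmd 2: set κ=0.4642 → (κ,φ,ℓ)=(0.4642,14.08°,2.4089) → tip=(1.1758,0.2949,1.9374)
cmd 3: set φ=208.08° → (κ,φ,ℓ)=(0.4642,208.08°,2.4089) → tip=(-1.0695,-0.5706,1.9374)

-1.070 -0.571 1.937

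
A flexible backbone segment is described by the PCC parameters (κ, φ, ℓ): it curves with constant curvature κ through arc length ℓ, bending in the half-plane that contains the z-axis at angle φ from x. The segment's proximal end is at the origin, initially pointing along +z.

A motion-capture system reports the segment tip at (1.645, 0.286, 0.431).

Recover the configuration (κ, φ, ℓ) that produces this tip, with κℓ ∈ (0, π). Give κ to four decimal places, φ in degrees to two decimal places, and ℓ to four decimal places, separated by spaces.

1.1230 9.86 2.3476

ρ = √(x²+y²) = √(1.645² + 0.286²) = 1.66968
φ = atan2(y, x) mod 360° = atan2(0.286, 1.645) = 9.8629°
|p|² = ρ² + z² = 1.66968² + 0.431² = 2.97358
κ = 2ρ / |p|² = 2×1.66968 / 2.97358 = 1.12301
θ = 2·atan2(ρ, z) = 2·atan2(1.66968, 0.431) = 2.63635 rad
ℓ = θ/κ = 2.63635/1.12301 = 2.34758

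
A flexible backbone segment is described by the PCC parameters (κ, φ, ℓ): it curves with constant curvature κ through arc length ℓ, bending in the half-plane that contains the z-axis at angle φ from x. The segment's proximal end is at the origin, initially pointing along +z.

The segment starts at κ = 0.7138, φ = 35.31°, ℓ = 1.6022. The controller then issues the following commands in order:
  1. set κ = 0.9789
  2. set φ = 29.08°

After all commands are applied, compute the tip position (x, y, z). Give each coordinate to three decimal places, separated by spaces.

0.891 0.495 1.022

initial: κ=0.7138, φ=35.31°, ℓ=1.6022
cmd 1: set κ=0.9789 → (κ,φ,ℓ)=(0.9789,35.31°,1.6022) → tip=(0.8316,0.5890,1.0216)
cmd 2: set φ=29.08° → (κ,φ,ℓ)=(0.9789,29.08°,1.6022) → tip=(0.8906,0.4953,1.0216)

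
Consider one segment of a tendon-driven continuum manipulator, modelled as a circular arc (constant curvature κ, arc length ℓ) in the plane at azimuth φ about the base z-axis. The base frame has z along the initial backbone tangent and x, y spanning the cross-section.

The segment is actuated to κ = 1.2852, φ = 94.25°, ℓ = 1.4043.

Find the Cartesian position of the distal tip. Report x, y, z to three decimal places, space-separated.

θ = κ·ℓ = 1.2852 × 1.4043 = 1.80481 rad
ρ = (1 − cos θ)/κ = (1 − -0.23188)/1.2852 = 0.95851
z = sin θ / κ = 0.97274/1.2852 = 0.75688
x = ρ cos φ = 0.95851 × cos(94.25°) = -0.07103
y = ρ sin φ = 0.95851 × sin(94.25°) = 0.95588

-0.071 0.956 0.757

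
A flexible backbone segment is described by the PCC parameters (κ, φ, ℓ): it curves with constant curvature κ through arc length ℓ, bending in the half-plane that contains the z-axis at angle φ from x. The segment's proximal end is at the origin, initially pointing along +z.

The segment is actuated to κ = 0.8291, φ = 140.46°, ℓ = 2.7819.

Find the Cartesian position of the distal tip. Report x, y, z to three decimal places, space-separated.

θ = κ·ℓ = 0.8291 × 2.7819 = 2.30647 rad
ρ = (1 − cos θ)/κ = (1 − -0.67109)/0.8291 = 2.01555
z = sin θ / κ = 0.74138/0.8291 = 0.89419
x = ρ cos φ = 2.01555 × cos(140.46°) = -1.55435
y = ρ sin φ = 2.01555 × sin(140.46°) = 1.28313

-1.554 1.283 0.894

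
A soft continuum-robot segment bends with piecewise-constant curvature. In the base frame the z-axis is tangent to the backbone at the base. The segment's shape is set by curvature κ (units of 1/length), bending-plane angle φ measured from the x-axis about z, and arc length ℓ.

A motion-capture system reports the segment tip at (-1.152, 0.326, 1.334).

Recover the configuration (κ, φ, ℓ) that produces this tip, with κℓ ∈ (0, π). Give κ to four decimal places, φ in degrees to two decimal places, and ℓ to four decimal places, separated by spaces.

ρ = √(x²+y²) = √(-1.152² + 0.326²) = 1.19724
φ = atan2(y, x) mod 360° = atan2(0.326, -1.152) = 164.1992°
|p|² = ρ² + z² = 1.19724² + 1.334² = 3.21294
κ = 2ρ / |p|² = 2×1.19724 / 3.21294 = 0.74526
θ = 2·atan2(ρ, z) = 2·atan2(1.19724, 1.334) = 1.46284 rad
ℓ = θ/κ = 1.46284/0.74526 = 1.96286

0.7453 164.20 1.9629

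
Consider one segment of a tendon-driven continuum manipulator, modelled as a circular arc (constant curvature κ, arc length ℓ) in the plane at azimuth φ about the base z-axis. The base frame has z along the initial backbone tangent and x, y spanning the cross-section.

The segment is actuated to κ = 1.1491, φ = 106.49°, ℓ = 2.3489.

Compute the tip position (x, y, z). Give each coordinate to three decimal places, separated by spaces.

θ = κ·ℓ = 1.1491 × 2.3489 = 2.69912 rad
ρ = (1 − cos θ)/κ = (1 − -0.90370)/1.1491 = 1.65668
z = sin θ / κ = 0.42817/1.1491 = 0.37262
x = ρ cos φ = 1.65668 × cos(106.49°) = -0.47025
y = ρ sin φ = 1.65668 × sin(106.49°) = 1.58854

-0.470 1.589 0.373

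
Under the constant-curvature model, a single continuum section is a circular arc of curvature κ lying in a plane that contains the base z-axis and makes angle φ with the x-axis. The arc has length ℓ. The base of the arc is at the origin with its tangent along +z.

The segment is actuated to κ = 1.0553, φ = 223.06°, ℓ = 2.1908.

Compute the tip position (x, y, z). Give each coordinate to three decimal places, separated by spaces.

θ = κ·ℓ = 1.0553 × 2.1908 = 2.31195 rad
ρ = (1 − cos θ)/κ = (1 − -0.67514)/1.0553 = 1.58736
z = sin θ / κ = 0.73769/1.0553 = 0.69903
x = ρ cos φ = 1.58736 × cos(223.06°) = -1.15979
y = ρ sin φ = 1.58736 × sin(223.06°) = -1.08379

-1.160 -1.084 0.699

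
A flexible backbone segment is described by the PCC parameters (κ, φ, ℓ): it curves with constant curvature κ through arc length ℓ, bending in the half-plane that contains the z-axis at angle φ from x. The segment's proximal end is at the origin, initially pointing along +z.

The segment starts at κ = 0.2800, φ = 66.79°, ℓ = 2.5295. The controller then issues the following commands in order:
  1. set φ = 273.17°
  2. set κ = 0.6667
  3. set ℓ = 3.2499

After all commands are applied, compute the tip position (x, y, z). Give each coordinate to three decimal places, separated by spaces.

initial: κ=0.2800, φ=66.79°, ℓ=2.5295
cmd 1: set φ=273.17° → (κ,φ,ℓ)=(0.2800,273.17°,2.5295) → tip=(0.0475,-0.8576,2.3233)
cmd 2: set κ=0.6667 → (κ,φ,ℓ)=(0.6667,273.17°,2.5295) → tip=(0.0925,-1.6704,1.4899)
cmd 3: set ℓ=3.2499 → (κ,φ,ℓ)=(0.6667,273.17°,3.2499) → tip=(0.1295,-2.3382,1.2414)

0.129 -2.338 1.241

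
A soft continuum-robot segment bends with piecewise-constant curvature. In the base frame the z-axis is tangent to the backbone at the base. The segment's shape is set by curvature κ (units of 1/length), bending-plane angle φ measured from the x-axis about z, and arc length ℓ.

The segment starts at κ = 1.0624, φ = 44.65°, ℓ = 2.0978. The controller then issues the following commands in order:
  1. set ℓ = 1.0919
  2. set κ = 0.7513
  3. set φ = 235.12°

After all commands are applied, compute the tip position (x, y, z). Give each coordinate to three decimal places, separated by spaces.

initial: κ=1.0624, φ=44.65°, ℓ=2.0978
cmd 1: set ℓ=1.0919 → (κ,φ,ℓ)=(1.0624,44.65°,1.0919) → tip=(0.4022,0.3974,0.8630)
cmd 2: set κ=0.7513 → (κ,φ,ℓ)=(0.7513,44.65°,1.0919) → tip=(0.3011,0.2975,0.9735)
cmd 3: set φ=235.12° → (κ,φ,ℓ)=(0.7513,235.12°,1.0919) → tip=(-0.2421,-0.3473,0.9735)

-0.242 -0.347 0.973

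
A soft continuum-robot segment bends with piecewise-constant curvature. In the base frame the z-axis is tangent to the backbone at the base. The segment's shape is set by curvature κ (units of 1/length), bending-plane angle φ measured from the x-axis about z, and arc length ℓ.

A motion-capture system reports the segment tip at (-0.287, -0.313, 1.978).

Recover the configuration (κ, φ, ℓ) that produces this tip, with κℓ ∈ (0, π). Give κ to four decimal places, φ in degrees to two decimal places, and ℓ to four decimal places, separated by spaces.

ρ = √(x²+y²) = √(-0.287² + -0.313²) = 0.42466
φ = atan2(y, x) mod 360° = atan2(-0.313, -0.287) = 227.4813°
|p|² = ρ² + z² = 0.42466² + 1.978² = 4.09282
κ = 2ρ / |p|² = 2×0.42466 / 4.09282 = 0.20752
θ = 2·atan2(ρ, z) = 2·atan2(0.42466, 1.978) = 0.42296 rad
ℓ = θ/κ = 0.42296/0.20752 = 2.03823

0.2075 227.48 2.0382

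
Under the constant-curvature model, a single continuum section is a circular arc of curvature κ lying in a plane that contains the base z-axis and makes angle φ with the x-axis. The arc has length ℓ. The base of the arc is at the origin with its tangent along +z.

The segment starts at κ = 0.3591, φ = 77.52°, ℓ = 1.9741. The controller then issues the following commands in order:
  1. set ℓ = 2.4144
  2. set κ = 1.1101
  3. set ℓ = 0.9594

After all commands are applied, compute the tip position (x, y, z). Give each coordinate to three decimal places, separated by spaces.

initial: κ=0.3591, φ=77.52°, ℓ=1.9741
cmd 1: set ℓ=2.4144 → (κ,φ,ℓ)=(0.3591,77.52°,2.4144) → tip=(0.2124,0.9595,2.1231)
cmd 2: set κ=1.1101 → (κ,φ,ℓ)=(1.1101,77.52°,2.4144) → tip=(0.3690,1.6671,0.4010)
cmd 3: set ℓ=0.9594 → (κ,φ,ℓ)=(1.1101,77.52°,0.9594) → tip=(0.1004,0.4534,0.7880)

0.100 0.453 0.788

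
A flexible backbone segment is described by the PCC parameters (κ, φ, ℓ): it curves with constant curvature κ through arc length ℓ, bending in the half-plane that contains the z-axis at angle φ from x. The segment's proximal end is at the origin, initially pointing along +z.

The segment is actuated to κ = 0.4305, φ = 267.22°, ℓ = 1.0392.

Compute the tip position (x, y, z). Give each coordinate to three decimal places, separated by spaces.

-0.011 -0.228 1.005

θ = κ·ℓ = 0.4305 × 1.0392 = 0.44738 rad
ρ = (1 − cos θ)/κ = (1 − 0.90159)/0.4305 = 0.22861
z = sin θ / κ = 0.43260/0.4305 = 1.00488
x = ρ cos φ = 0.22861 × cos(267.22°) = -0.01109
y = ρ sin φ = 0.22861 × sin(267.22°) = -0.22834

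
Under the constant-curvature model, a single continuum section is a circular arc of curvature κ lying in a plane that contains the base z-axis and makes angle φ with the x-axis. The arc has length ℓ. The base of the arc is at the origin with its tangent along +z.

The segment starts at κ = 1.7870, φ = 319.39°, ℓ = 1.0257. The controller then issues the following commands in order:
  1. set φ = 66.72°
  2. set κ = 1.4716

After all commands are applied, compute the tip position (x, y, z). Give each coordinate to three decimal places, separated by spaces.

initial: κ=1.7870, φ=319.39°, ℓ=1.0257
cmd 1: set φ=66.72° → (κ,φ,ℓ)=(1.7870,66.72°,1.0257) → tip=(0.2785,0.6472,0.5405)
cmd 2: set κ=1.4716 → (κ,φ,ℓ)=(1.4716,66.72°,1.0257) → tip=(0.2521,0.5859,0.6783)

0.252 0.586 0.678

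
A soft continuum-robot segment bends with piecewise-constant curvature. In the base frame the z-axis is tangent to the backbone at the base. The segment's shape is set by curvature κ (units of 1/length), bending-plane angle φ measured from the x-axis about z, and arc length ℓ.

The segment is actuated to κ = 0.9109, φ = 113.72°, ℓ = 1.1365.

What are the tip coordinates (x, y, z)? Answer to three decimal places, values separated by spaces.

-0.216 0.492 0.944

θ = κ·ℓ = 0.9109 × 1.1365 = 1.03524 rad
ρ = (1 − cos θ)/κ = (1 − 0.51032)/0.9109 = 0.53758
z = sin θ / κ = 0.85998/0.9109 = 0.94410
x = ρ cos φ = 0.53758 × cos(113.72°) = -0.21625
y = ρ sin φ = 0.53758 × sin(113.72°) = 0.49216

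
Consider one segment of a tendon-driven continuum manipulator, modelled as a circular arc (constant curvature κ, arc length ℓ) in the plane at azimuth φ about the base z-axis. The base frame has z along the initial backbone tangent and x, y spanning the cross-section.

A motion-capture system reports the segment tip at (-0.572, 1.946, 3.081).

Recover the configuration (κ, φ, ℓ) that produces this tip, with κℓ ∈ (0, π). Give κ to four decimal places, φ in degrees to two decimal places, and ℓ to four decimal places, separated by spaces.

ρ = √(x²+y²) = √(-0.572² + 1.946²) = 2.02832
φ = atan2(y, x) mod 360° = atan2(1.946, -0.572) = 106.3800°
|p|² = ρ² + z² = 2.02832² + 3.081² = 13.60666
κ = 2ρ / |p|² = 2×2.02832 / 13.60666 = 0.29814
θ = 2·atan2(ρ, z) = 2·atan2(2.02832, 3.081) = 1.16442 rad
ℓ = θ/κ = 1.16442/0.29814 = 3.90566

0.2981 106.38 3.9057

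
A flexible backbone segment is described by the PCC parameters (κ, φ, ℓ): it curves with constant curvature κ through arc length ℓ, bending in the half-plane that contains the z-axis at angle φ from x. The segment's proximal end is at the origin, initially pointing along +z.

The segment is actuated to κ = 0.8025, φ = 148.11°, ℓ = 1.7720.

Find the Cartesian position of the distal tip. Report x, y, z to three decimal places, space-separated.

θ = κ·ℓ = 0.8025 × 1.7720 = 1.42203 rad
ρ = (1 − cos θ)/κ = (1 − 0.14822)/0.8025 = 1.06141
z = sin θ / κ = 0.98895/0.8025 = 1.23234
x = ρ cos φ = 1.06141 × cos(148.11°) = -0.90121
y = ρ sin φ = 1.06141 × sin(148.11°) = 0.56073

-0.901 0.561 1.232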